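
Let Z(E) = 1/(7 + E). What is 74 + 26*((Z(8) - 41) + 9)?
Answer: -11344/15 ≈ -756.27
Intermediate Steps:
74 + 26*((Z(8) - 41) + 9) = 74 + 26*((1/(7 + 8) - 41) + 9) = 74 + 26*((1/15 - 41) + 9) = 74 + 26*(-614/15 + 9) = 74 + 26*(-479/15) = 74 - 12454/15 = -11344/15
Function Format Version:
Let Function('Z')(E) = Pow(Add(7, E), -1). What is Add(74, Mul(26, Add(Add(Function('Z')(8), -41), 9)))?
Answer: Rational(-11344, 15) ≈ -756.27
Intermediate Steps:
Add(74, Mul(26, Add(Add(Function('Z')(8), -41), 9))) = Add(74, Mul(26, Add(Add(Pow(Add(7, 8), -1), -41), 9))) = Add(74, Mul(26, Add(Add(Pow(15, -1), -41), 9))) = Add(74, Mul(26, Add(Add(Rational(1, 15), -41), 9))) = Add(74, Mul(26, Add(Rational(-614, 15), 9))) = Add(74, Mul(26, Rational(-479, 15))) = Add(74, Rational(-12454, 15)) = Rational(-11344, 15)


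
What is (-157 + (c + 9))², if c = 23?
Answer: 15625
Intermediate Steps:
(-157 + (c + 9))² = (-157 + (23 + 9))² = (-157 + 32)² = (-125)² = 15625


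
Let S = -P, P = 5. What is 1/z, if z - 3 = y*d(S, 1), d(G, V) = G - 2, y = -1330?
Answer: 1/9313 ≈ 0.00010738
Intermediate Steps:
S = -5 (S = -1*5 = -5)
d(G, V) = -2 + G
z = 9313 (z = 3 - 1330*(-2 - 5) = 3 - 1330*(-7) = 3 + 9310 = 9313)
1/z = 1/9313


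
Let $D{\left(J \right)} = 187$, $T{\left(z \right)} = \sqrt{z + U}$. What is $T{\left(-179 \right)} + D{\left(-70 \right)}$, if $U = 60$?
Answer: $187 + i \sqrt{119} \approx 187.0 + 10.909 i$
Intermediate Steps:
$T{\left(z \right)} = \sqrt{60 + z}$ ($T{\left(z \right)} = \sqrt{z + 60} = \sqrt{60 + z}$)
$T{\left(-179 \right)} + D{\left(-70 \right)} = \sqrt{60 - 179} + 187 = \sqrt{-119} + 187 = i \sqrt{119} + 187 = 187 + i \sqrt{119}$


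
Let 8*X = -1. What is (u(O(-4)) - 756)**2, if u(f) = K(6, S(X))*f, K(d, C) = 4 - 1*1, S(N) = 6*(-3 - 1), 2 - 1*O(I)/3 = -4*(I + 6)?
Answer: 443556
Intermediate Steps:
X = -1/8 (X = (1/8)*(-1) = -1/8 ≈ -0.12500)
O(I) = 78 + 12*I (O(I) = 6 - (-12)*(I + 6) = 6 - (-12)*(6 + I) = 6 - 3*(-24 - 4*I) = 6 + (72 + 12*I) = 78 + 12*I)
S(N) = -24 (S(N) = 6*(-4) = -24)
K(d, C) = 3 (K(d, C) = 4 - 1 = 3)
u(f) = 3*f
(u(O(-4)) - 756)**2 = (3*(78 + 12*(-4)) - 756)**2 = (3*(78 - 48) - 756)**2 = (3*30 - 756)**2 = (90 - 756)**2 = (-666)**2 = 443556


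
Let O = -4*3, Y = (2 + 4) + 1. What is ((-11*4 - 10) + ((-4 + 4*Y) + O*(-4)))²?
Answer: 324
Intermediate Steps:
Y = 7 (Y = 6 + 1 = 7)
O = -12
((-11*4 - 10) + ((-4 + 4*Y) + O*(-4)))² = ((-11*4 - 10) + ((-4 + 4*7) - 12*(-4)))² = ((-44 - 10) + ((-4 + 28) + 48))² = (-54 + (24 + 48))² = (-54 + 72)² = 18² = 324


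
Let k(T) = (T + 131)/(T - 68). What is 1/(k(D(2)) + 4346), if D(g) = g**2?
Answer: 64/278009 ≈ 0.00023021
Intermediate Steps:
k(T) = (131 + T)/(-68 + T)
1/(k(D(2)) + 4346) = 1/((131 + 2**2)/(-68 + 2**2) + 4346) = 1/((131 + 4)/(-68 + 4) + 4346) = 1/(135/(-64) + 4346) = 1/(-1/64*135 + 4346) = 1/(-135/64 + 4346) = 1/(278009/64) = 64/278009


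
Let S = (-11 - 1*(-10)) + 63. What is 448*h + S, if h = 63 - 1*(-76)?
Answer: 62334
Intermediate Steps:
S = 62 (S = (-11 + 10) + 63 = -1 + 63 = 62)
h = 139 (h = 63 + 76 = 139)
448*h + S = 448*139 + 62 = 62272 + 62 = 62334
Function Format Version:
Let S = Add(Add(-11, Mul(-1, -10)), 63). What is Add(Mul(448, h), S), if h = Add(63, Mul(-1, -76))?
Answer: 62334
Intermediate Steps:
S = 62 (S = Add(Add(-11, 10), 63) = Add(-1, 63) = 62)
h = 139 (h = Add(63, 76) = 139)
Add(Mul(448, h), S) = Add(Mul(448, 139), 62) = Add(62272, 62) = 62334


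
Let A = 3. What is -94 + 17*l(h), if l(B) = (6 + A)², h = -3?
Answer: 1283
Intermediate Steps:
l(B) = 81 (l(B) = (6 + 3)² = 9² = 81)
-94 + 17*l(h) = -94 + 17*81 = -94 + 1377 = 1283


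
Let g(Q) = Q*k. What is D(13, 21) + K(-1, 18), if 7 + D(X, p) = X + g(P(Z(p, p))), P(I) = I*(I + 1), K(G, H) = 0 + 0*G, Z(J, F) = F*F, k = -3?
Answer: -584760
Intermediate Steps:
Z(J, F) = F**2
K(G, H) = 0 (K(G, H) = 0 + 0 = 0)
P(I) = I*(1 + I)
g(Q) = -3*Q (g(Q) = Q*(-3) = -3*Q)
D(X, p) = -7 + X - 3*p**2*(1 + p**2) (D(X, p) = -7 + (X - 3*p**2*(1 + p**2)) = -7 + X - 3*p**2*(1 + p**2))
D(13, 21) + K(-1, 18) = (-7 + 13 - 3*21**2 - 3*21**4) + 0 = (-7 + 13 - 3*441 - 3*194481) + 0 = (-7 + 13 - 1323 - 583443) + 0 = -584760 + 0 = -584760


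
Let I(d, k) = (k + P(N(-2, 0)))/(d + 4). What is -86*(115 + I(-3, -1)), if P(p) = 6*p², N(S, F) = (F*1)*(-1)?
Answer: -9804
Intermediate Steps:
N(S, F) = -F (N(S, F) = F*(-1) = -F)
I(d, k) = k/(4 + d) (I(d, k) = (k + 6*(-1*0)²)/(d + 4) = (k + 6*0²)/(4 + d) = (k + 6*0)/(4 + d) = (k + 0)/(4 + d) = k/(4 + d))
-86*(115 + I(-3, -1)) = -86*(115 - 1/(4 - 3)) = -86*(115 - 1/1) = -86*(115 - 1*1) = -86*(115 - 1) = -86*114 = -9804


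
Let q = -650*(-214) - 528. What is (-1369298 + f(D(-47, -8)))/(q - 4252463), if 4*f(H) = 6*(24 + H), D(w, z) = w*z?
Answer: 1368698/4113891 ≈ 0.33270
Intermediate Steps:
f(H) = 36 + 3*H/2 (f(H) = (6*(24 + H))/4 = (144 + 6*H)/4 = 36 + 3*H/2)
q = 138572 (q = 139100 - 528 = 138572)
(-1369298 + f(D(-47, -8)))/(q - 4252463) = (-1369298 + (36 + 3*(-47*(-8))/2))/(138572 - 4252463) = (-1369298 + (36 + (3/2)*376))/(-4113891) = (-1369298 + (36 + 564))*(-1/4113891) = (-1369298 + 600)*(-1/4113891) = -1368698*(-1/4113891) = 1368698/4113891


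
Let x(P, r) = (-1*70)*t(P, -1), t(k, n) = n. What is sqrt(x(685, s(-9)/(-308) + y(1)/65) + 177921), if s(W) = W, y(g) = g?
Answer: 11*sqrt(1471) ≈ 421.89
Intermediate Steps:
x(P, r) = 70 (x(P, r) = -1*70*(-1) = -70*(-1) = 70)
sqrt(x(685, s(-9)/(-308) + y(1)/65) + 177921) = sqrt(70 + 177921) = sqrt(177991) = 11*sqrt(1471)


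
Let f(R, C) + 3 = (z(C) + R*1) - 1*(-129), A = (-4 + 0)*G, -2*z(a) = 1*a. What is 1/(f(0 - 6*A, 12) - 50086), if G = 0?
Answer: -1/49966 ≈ -2.0014e-5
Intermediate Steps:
z(a) = -a/2
A = 0 (A = (-4 + 0)*0 = -4*0 = 0)
f(R, C) = 126 + R - C/2 (f(R, C) = -3 + ((-C/2 + R*1) - 1*(-129)) = -3 + ((-C/2 + R) + 129) = -3 + ((R - C/2) + 129) = -3 + (129 + R - C/2) = 126 + R - C/2)
1/(f(0 - 6*A, 12) - 50086) = 1/((126 + (0 - 6*0) - ½*12) - 50086) = 1/((126 + (0 + 0) - 6) - 50086) = 1/((126 + 0 - 6) - 50086) = 1/(120 - 50086) = 1/(-49966) = -1/49966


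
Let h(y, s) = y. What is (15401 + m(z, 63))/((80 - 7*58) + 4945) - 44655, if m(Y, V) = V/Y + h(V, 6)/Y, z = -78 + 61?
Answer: -3506182874/78523 ≈ -44652.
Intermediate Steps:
z = -17
m(Y, V) = 2*V/Y (m(Y, V) = V/Y + V/Y = 2*V/Y)
(15401 + m(z, 63))/((80 - 7*58) + 4945) - 44655 = (15401 + 2*63/(-17))/((80 - 7*58) + 4945) - 44655 = (15401 + 2*63*(-1/17))/((80 - 406) + 4945) - 44655 = (15401 - 126/17)/(-326 + 4945) - 44655 = (261691/17)/4619 - 44655 = (261691/17)*(1/4619) - 44655 = 261691/78523 - 44655 = -3506182874/78523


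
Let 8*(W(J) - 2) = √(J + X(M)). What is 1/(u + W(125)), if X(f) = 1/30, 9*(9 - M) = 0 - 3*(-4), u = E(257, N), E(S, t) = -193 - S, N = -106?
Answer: -860160/385347929 - 88*√930/385347929 ≈ -0.0022391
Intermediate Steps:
u = -450 (u = -193 - 1*257 = -193 - 257 = -450)
M = 23/3 (M = 9 - (0 - 3*(-4))/9 = 9 - (0 + 12)/9 = 9 - ⅑*12 = 9 - 4/3 = 23/3 ≈ 7.6667)
X(f) = 1/30
W(J) = 2 + √(1/30 + J)/8 (W(J) = 2 + √(J + 1/30)/8 = 2 + √(1/30 + J)/8)
1/(u + W(125)) = 1/(-450 + (2 + √(30 + 900*125)/240)) = 1/(-450 + (2 + √(30 + 112500)/240)) = 1/(-450 + (2 + √112530/240)) = 1/(-450 + (2 + (11*√930)/240)) = 1/(-450 + (2 + 11*√930/240)) = 1/(-448 + 11*√930/240)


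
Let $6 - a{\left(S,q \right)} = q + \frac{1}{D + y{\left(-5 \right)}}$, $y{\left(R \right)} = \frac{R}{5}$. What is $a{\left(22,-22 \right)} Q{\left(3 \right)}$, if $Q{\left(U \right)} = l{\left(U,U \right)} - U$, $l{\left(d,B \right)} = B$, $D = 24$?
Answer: $0$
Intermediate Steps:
$y{\left(R \right)} = \frac{R}{5}$ ($y{\left(R \right)} = R \frac{1}{5} = \frac{R}{5}$)
$a{\left(S,q \right)} = \frac{137}{23} - q$ ($a{\left(S,q \right)} = 6 - \left(q + \frac{1}{24 + \frac{1}{5} \left(-5\right)}\right) = 6 - \left(q + \frac{1}{24 - 1}\right) = 6 - \left(q + \frac{1}{23}\right) = 6 - \left(\frac{1}{23} + q\right) = \frac{137}{23} - q$)
$Q{\left(U \right)} = 0$ ($Q{\left(U \right)} = U - U = 0$)
$a{\left(22,-22 \right)} Q{\left(3 \right)} = \left(\frac{137}{23} - -22\right) 0 = \left(\frac{137}{23} + 22\right) 0 = \frac{643}{23} \cdot 0 = 0$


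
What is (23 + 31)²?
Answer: 2916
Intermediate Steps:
(23 + 31)² = 54² = 2916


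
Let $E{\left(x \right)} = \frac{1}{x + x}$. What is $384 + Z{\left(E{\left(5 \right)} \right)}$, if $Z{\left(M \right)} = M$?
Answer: $\frac{3841}{10} \approx 384.1$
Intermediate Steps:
$E{\left(x \right)} = \frac{1}{2 x}$
$384 + Z{\left(E{\left(5 \right)} \right)} = 384 + \frac{1}{2 \cdot 5} = 384 + \frac{1}{2} \cdot \frac{1}{5} = 384 + \frac{1}{10} = \frac{3841}{10}$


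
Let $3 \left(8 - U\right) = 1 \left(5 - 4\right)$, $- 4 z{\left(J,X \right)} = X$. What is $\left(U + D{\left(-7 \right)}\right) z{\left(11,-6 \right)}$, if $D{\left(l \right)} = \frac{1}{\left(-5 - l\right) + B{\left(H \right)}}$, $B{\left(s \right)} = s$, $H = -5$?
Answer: $11$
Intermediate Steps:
$z{\left(J,X \right)} = - \frac{X}{4}$
$U = \frac{23}{3}$ ($U = 8 - \frac{1 \left(5 - 4\right)}{3} = 8 - \frac{1 \cdot 1}{3} = 8 - \frac{1}{3} = \frac{23}{3} \approx 7.6667$)
$D{\left(l \right)} = \frac{1}{-10 - l}$ ($D{\left(l \right)} = \frac{1}{\left(-5 - l\right) - 5} = \frac{1}{-10 - l}$)
$\left(U + D{\left(-7 \right)}\right) z{\left(11,-6 \right)} = \left(\frac{23}{3} - \frac{1}{10 - 7}\right) \left(\left(- \frac{1}{4}\right) \left(-6\right)\right) = \left(\frac{23}{3} - \frac{1}{3}\right) \frac{3}{2} = \frac{22}{3} \cdot \frac{3}{2} = 11$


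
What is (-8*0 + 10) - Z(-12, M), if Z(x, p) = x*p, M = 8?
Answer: 106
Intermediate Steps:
Z(x, p) = p*x
(-8*0 + 10) - Z(-12, M) = (-8*0 + 10) - 8*(-12) = (0 + 10) - 1*(-96) = 10 + 96 = 106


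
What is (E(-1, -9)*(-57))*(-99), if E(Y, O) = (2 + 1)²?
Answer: 50787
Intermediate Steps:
E(Y, O) = 9 (E(Y, O) = 3² = 9)
(E(-1, -9)*(-57))*(-99) = (9*(-57))*(-99) = -513*(-99) = 50787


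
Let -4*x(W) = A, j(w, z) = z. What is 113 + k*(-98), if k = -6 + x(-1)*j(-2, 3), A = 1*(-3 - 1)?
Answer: 407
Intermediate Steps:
A = -4 (A = 1*(-4) = -4)
x(W) = 1 (x(W) = -1/4*(-4) = 1)
k = -3 (k = -6 + 1*3 = -6 + 3 = -3)
113 + k*(-98) = 113 - 3*(-98) = 113 + 294 = 407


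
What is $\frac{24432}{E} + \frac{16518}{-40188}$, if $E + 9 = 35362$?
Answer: $\frac{66318727}{236794394} \approx 0.28007$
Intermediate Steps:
$E = 35353$ ($E = -9 + 35362 = 35353$)
$\frac{24432}{E} + \frac{16518}{-40188} = \frac{24432}{35353} + \frac{16518}{-40188} = 24432 \cdot \frac{1}{35353} + 16518 \left(- \frac{1}{40188}\right) = \frac{24432}{35353} - \frac{2753}{6698} = \frac{66318727}{236794394}$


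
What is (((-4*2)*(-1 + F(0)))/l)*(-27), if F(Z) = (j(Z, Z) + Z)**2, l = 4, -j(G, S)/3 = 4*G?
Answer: -54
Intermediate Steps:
j(G, S) = -12*G
F(Z) = 121*Z**2 (F(Z) = (-12*Z + Z)**2 = (-11*Z)**2 = 121*Z**2)
(((-4*2)*(-1 + F(0)))/l)*(-27) = (((-4*2)*(-1 + 121*0**2))/4)*(-27) = ((-8*(-1 + 121*0))/4)*(-27) = ((-8*(-1 + 0))/4)*(-27) = ((-8*(-1))/4)*(-27) = ((1/4)*8)*(-27) = 2*(-27) = -54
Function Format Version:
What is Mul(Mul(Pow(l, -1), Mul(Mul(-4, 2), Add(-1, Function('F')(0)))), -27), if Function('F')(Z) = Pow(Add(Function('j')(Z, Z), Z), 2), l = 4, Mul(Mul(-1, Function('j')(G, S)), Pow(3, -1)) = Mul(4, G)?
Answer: -54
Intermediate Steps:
Function('j')(G, S) = Mul(-12, G) (Function('j')(G, S) = Mul(-3, Mul(4, G)) = Mul(-12, G))
Function('F')(Z) = Mul(121, Pow(Z, 2)) (Function('F')(Z) = Pow(Add(Mul(-12, Z), Z), 2) = Pow(Mul(-11, Z), 2) = Mul(121, Pow(Z, 2)))
Mul(Mul(Pow(l, -1), Mul(Mul(-4, 2), Add(-1, Function('F')(0)))), -27) = Mul(Mul(Pow(4, -1), Mul(Mul(-4, 2), Add(-1, Mul(121, Pow(0, 2))))), -27) = Mul(Mul(Rational(1, 4), Mul(-8, Add(-1, Mul(121, 0)))), -27) = Mul(Mul(Rational(1, 4), Mul(-8, Add(-1, 0))), -27) = Mul(Mul(Rational(1, 4), Mul(-8, -1)), -27) = Mul(Mul(Rational(1, 4), 8), -27) = Mul(2, -27) = -54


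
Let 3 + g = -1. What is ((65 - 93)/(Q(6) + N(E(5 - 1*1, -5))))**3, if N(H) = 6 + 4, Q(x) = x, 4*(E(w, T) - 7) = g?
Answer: -343/64 ≈ -5.3594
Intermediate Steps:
g = -4 (g = -3 - 1 = -4)
E(w, T) = 6 (E(w, T) = 7 + (1/4)*(-4) = 7 - 1 = 6)
N(H) = 10
((65 - 93)/(Q(6) + N(E(5 - 1*1, -5))))**3 = ((65 - 93)/(6 + 10))**3 = (-28/16)**3 = (-28*1/16)**3 = (-7/4)**3 = -343/64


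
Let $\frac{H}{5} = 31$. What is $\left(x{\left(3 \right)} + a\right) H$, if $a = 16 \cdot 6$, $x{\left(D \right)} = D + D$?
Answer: $15810$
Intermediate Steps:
$H = 155$ ($H = 5 \cdot 31 = 155$)
$x{\left(D \right)} = 2 D$
$a = 96$
$\left(x{\left(3 \right)} + a\right) H = \left(2 \cdot 3 + 96\right) 155 = \left(6 + 96\right) 155 = 102 \cdot 155 = 15810$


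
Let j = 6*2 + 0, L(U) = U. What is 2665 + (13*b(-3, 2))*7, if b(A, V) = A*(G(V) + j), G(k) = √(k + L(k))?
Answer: -1157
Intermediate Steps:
G(k) = √2*√k (G(k) = √(k + k) = √(2*k) = √2*√k)
j = 12 (j = 12 + 0 = 12)
b(A, V) = A*(12 + √2*√V) (b(A, V) = A*(√2*√V + 12) = A*(12 + √2*√V))
2665 + (13*b(-3, 2))*7 = 2665 + (13*(-3*(12 + √2*√2)))*7 = 2665 + (13*(-3*(12 + 2)))*7 = 2665 + (13*(-3*14))*7 = 2665 + (13*(-42))*7 = 2665 - 546*7 = 2665 - 3822 = -1157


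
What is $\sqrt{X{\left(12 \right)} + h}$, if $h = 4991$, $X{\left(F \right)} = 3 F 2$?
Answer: $\sqrt{5063} \approx 71.155$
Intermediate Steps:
$X{\left(F \right)} = 6 F$
$\sqrt{X{\left(12 \right)} + h} = \sqrt{6 \cdot 12 + 4991} = \sqrt{72 + 4991} = \sqrt{5063}$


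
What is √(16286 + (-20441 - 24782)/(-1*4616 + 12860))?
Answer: √30735592469/1374 ≈ 127.60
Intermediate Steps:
√(16286 + (-20441 - 24782)/(-1*4616 + 12860)) = √(16286 - 45223/(-4616 + 12860)) = √(16286 - 45223/8244) = √(134216561/8244) = √30735592469/1374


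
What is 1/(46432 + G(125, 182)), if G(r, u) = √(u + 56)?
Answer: 23216/1077965193 - √238/2155930386 ≈ 2.1530e-5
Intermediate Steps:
G(r, u) = √(56 + u)
1/(46432 + G(125, 182)) = 1/(46432 + √(56 + 182)) = 1/(46432 + √238)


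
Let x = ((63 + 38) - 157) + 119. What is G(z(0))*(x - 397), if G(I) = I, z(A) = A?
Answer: 0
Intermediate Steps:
x = 63 (x = (101 - 157) + 119 = -56 + 119 = 63)
G(z(0))*(x - 397) = 0*(63 - 397) = 0*(-334) = 0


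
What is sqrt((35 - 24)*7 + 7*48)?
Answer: sqrt(413) ≈ 20.322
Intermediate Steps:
sqrt((35 - 24)*7 + 7*48) = sqrt(11*7 + 336) = sqrt(77 + 336) = sqrt(413)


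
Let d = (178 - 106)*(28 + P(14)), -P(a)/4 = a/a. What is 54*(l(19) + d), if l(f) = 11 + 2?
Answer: 94014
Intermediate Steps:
P(a) = -4 (P(a) = -4*a/a = -4*1 = -4)
l(f) = 13
d = 1728 (d = (178 - 106)*(28 - 4) = 72*24 = 1728)
54*(l(19) + d) = 54*(13 + 1728) = 54*1741 = 94014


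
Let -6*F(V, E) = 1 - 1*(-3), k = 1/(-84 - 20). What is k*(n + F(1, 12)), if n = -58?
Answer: 22/39 ≈ 0.56410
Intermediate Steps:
k = -1/104 (k = 1/(-104) = -1/104 ≈ -0.0096154)
F(V, E) = -2/3 (F(V, E) = -(1 - 1*(-3))/6 = -(1 + 3)/6 = -1/6*4 = -2/3)
k*(n + F(1, 12)) = -(-58 - 2/3)/104 = -1/104*(-176/3) = 22/39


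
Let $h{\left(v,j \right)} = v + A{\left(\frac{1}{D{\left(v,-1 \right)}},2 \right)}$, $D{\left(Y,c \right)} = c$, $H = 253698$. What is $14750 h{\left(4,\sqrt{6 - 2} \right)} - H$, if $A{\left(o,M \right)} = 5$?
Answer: $-120948$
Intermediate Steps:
$h{\left(v,j \right)} = 5 + v$ ($h{\left(v,j \right)} = v + 5 = 5 + v$)
$14750 h{\left(4,\sqrt{6 - 2} \right)} - H = 14750 \left(5 + 4\right) - 253698 = 14750 \cdot 9 - 253698 = 132750 - 253698 = -120948$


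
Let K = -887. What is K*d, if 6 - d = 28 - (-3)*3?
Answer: 27497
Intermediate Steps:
d = -31 (d = 6 - (28 - (-3)*3) = 6 - (28 - 1*(-9)) = 6 - (28 + 9) = 6 - 1*37 = 6 - 37 = -31)
K*d = -887*(-31) = 27497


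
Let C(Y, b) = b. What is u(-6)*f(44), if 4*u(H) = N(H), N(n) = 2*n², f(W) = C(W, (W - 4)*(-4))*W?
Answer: -126720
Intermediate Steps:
f(W) = W*(16 - 4*W) (f(W) = ((W - 4)*(-4))*W = ((-4 + W)*(-4))*W = (16 - 4*W)*W = W*(16 - 4*W))
u(H) = H²/2 (u(H) = (2*H²)/4 = H²/2)
u(-6)*f(44) = ((½)*(-6)²)*(4*44*(4 - 1*44)) = ((½)*36)*(4*44*(4 - 44)) = 18*(4*44*(-40)) = 18*(-7040) = -126720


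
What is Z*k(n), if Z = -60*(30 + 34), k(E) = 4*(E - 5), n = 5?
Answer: 0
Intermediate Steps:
k(E) = -20 + 4*E (k(E) = 4*(-5 + E) = -20 + 4*E)
Z = -3840 (Z = -60*64 = -3840)
Z*k(n) = -3840*(-20 + 4*5) = -3840*(-20 + 20) = -3840*0 = 0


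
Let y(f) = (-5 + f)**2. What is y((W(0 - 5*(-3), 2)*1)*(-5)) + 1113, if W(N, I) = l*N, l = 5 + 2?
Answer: 282013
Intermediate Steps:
l = 7
W(N, I) = 7*N
y((W(0 - 5*(-3), 2)*1)*(-5)) + 1113 = (-5 + ((7*(0 - 5*(-3)))*1)*(-5))**2 + 1113 = (-5 + ((7*(0 + 15))*1)*(-5))**2 + 1113 = (-5 + ((7*15)*1)*(-5))**2 + 1113 = (-5 + (105*1)*(-5))**2 + 1113 = (-5 + 105*(-5))**2 + 1113 = (-5 - 525)**2 + 1113 = (-530)**2 + 1113 = 280900 + 1113 = 282013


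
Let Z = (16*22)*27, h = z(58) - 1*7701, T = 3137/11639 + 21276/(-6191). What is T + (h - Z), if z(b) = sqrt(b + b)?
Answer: -1239969738242/72057049 + 2*sqrt(29) ≈ -17197.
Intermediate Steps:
T = -228210197/72057049 (T = 3137*(1/11639) + 21276*(-1/6191) = 3137/11639 - 21276/6191 = -228210197/72057049 ≈ -3.1671)
z(b) = sqrt(2)*sqrt(b) (z(b) = sqrt(2*b) = sqrt(2)*sqrt(b))
h = -7701 + 2*sqrt(29) (h = sqrt(2)*sqrt(58) - 1*7701 = 2*sqrt(29) - 7701 = -7701 + 2*sqrt(29) ≈ -7690.2)
Z = 9504 (Z = 352*27 = 9504)
T + (h - Z) = -228210197/72057049 + ((-7701 + 2*sqrt(29)) - 1*9504) = -228210197/72057049 + ((-7701 + 2*sqrt(29)) - 9504) = -228210197/72057049 + (-17205 + 2*sqrt(29)) = -1239969738242/72057049 + 2*sqrt(29)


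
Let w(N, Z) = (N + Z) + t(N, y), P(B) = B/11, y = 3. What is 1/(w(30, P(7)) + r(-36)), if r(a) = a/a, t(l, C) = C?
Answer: 11/381 ≈ 0.028871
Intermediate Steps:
r(a) = 1
P(B) = B/11
w(N, Z) = 3 + N + Z (w(N, Z) = (N + Z) + 3 = 3 + N + Z)
1/(w(30, P(7)) + r(-36)) = 1/((3 + 30 + (1/11)*7) + 1) = 1/((3 + 30 + 7/11) + 1) = 1/(370/11 + 1) = 1/(381/11) = 11/381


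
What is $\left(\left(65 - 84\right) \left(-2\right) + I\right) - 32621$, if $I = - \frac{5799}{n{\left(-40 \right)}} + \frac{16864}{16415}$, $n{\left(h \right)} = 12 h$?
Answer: $- \frac{17108312553}{525280} \approx -32570.0$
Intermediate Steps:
$I = \frac{6885687}{525280}$ ($I = - \frac{5799}{12 \left(-40\right)} + \frac{16864}{16415} = - \frac{5799}{-480} + 16864 \cdot \frac{1}{16415} = \left(-5799\right) \left(- \frac{1}{480}\right) + \frac{16864}{16415} = \frac{1933}{160} + \frac{16864}{16415} = \frac{6885687}{525280} \approx 13.109$)
$\left(\left(65 - 84\right) \left(-2\right) + I\right) - 32621 = \left(\left(65 - 84\right) \left(-2\right) + \frac{6885687}{525280}\right) - 32621 = \left(\left(-19\right) \left(-2\right) + \frac{6885687}{525280}\right) - 32621 = \left(38 + \frac{6885687}{525280}\right) - 32621 = \frac{26846327}{525280} - 32621 = - \frac{17108312553}{525280}$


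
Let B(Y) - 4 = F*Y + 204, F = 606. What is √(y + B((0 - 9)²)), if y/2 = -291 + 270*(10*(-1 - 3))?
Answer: 2*√6778 ≈ 164.66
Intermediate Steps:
B(Y) = 208 + 606*Y (B(Y) = 4 + (606*Y + 204) = 4 + (204 + 606*Y) = 208 + 606*Y)
y = -22182 (y = 2*(-291 + 270*(10*(-1 - 3))) = 2*(-291 + 270*(10*(-4))) = 2*(-291 + 270*(-40)) = 2*(-291 - 10800) = 2*(-11091) = -22182)
√(y + B((0 - 9)²)) = √(-22182 + (208 + 606*(0 - 9)²)) = √(-22182 + (208 + 606*(-9)²)) = √(-22182 + (208 + 606*81)) = √(-22182 + (208 + 49086)) = √(-22182 + 49294) = √27112 = 2*√6778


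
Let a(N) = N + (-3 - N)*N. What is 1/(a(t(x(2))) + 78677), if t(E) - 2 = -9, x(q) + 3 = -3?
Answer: 1/78642 ≈ 1.2716e-5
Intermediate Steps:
x(q) = -6 (x(q) = -3 - 3 = -6)
t(E) = -7 (t(E) = 2 - 9 = -7)
a(N) = N + N*(-3 - N)
1/(a(t(x(2))) + 78677) = 1/(-1*(-7)*(2 - 7) + 78677) = 1/(-1*(-7)*(-5) + 78677) = 1/(-35 + 78677) = 1/78642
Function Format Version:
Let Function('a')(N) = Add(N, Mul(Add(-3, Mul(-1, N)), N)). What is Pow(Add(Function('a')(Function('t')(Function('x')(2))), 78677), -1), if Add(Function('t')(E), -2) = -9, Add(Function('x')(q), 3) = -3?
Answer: Rational(1, 78642) ≈ 1.2716e-5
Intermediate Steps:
Function('x')(q) = -6 (Function('x')(q) = Add(-3, -3) = -6)
Function('t')(E) = -7 (Function('t')(E) = Add(2, -9) = -7)
Function('a')(N) = Add(N, Mul(N, Add(-3, Mul(-1, N))))
Pow(Add(Function('a')(Function('t')(Function('x')(2))), 78677), -1) = Pow(Add(Mul(-1, -7, Add(2, -7)), 78677), -1) = Pow(Add(Mul(-1, -7, -5), 78677), -1) = Pow(Add(-35, 78677), -1) = Pow(78642, -1) = Rational(1, 78642)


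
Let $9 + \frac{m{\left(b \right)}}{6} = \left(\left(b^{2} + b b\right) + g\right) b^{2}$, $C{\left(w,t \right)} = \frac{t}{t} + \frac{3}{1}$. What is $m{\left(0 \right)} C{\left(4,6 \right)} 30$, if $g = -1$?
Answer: $-6480$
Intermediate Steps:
$C{\left(w,t \right)} = 4$ ($C{\left(w,t \right)} = 1 + 3 \cdot 1 = 1 + 3 = 4$)
$m{\left(b \right)} = -54 + 6 b^{2} \left(-1 + 2 b^{2}\right)$ ($m{\left(b \right)} = -54 + 6 \left(\left(b^{2} + b b\right) - 1\right) b^{2} = -54 + 6 \left(\left(b^{2} + b^{2}\right) - 1\right) b^{2} = -54 + 6 \left(2 b^{2} - 1\right) b^{2} = -54 + 6 \left(-1 + 2 b^{2}\right) b^{2} = -54 + 6 b^{2} \left(-1 + 2 b^{2}\right)$)
$m{\left(0 \right)} C{\left(4,6 \right)} 30 = \left(-54 - 6 \cdot 0^{2} + 12 \cdot 0^{4}\right) 4 \cdot 30 = \left(-54 - 0 + 12 \cdot 0\right) 4 \cdot 30 = \left(-54 + 0 + 0\right) 4 \cdot 30 = \left(-54\right) 4 \cdot 30 = \left(-216\right) 30 = -6480$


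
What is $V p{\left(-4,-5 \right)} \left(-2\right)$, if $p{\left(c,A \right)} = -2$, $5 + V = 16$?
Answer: $44$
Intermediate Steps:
$V = 11$ ($V = -5 + 16 = 11$)
$V p{\left(-4,-5 \right)} \left(-2\right) = 11 \left(-2\right) \left(-2\right) = \left(-22\right) \left(-2\right) = 44$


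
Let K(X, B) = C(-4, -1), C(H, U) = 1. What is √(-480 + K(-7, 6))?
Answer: I*√479 ≈ 21.886*I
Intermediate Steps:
K(X, B) = 1
√(-480 + K(-7, 6)) = √(-480 + 1) = √(-479) = I*√479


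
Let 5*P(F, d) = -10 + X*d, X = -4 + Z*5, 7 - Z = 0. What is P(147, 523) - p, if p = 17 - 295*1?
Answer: 17593/5 ≈ 3518.6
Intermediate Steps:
Z = 7 (Z = 7 - 1*0 = 7 + 0 = 7)
p = -278 (p = 17 - 295 = -278)
X = 31 (X = -4 + 7*5 = -4 + 35 = 31)
P(F, d) = -2 + 31*d/5 (P(F, d) = (-10 + 31*d)/5 = -2 + 31*d/5)
P(147, 523) - p = (-2 + (31/5)*523) - 1*(-278) = (-2 + 16213/5) + 278 = 16203/5 + 278 = 17593/5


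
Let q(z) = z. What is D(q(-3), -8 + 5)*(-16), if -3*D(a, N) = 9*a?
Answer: -144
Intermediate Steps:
D(a, N) = -3*a
D(q(-3), -8 + 5)*(-16) = -3*(-3)*(-16) = 9*(-16) = -144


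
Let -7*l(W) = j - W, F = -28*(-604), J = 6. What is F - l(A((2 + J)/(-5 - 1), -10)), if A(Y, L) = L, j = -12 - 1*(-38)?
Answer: 118420/7 ≈ 16917.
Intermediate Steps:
j = 26 (j = -12 + 38 = 26)
F = 16912
l(W) = -26/7 + W/7 (l(W) = -(26 - W)/7 = -26/7 + W/7)
F - l(A((2 + J)/(-5 - 1), -10)) = 16912 - (-26/7 + (1/7)*(-10)) = 16912 - (-26/7 - 10/7) = 16912 - 1*(-36/7) = 16912 + 36/7 = 118420/7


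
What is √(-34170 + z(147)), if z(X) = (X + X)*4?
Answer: 3*I*√3666 ≈ 181.64*I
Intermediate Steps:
z(X) = 8*X (z(X) = (2*X)*4 = 8*X)
√(-34170 + z(147)) = √(-34170 + 8*147) = √(-34170 + 1176) = √(-32994) = 3*I*√3666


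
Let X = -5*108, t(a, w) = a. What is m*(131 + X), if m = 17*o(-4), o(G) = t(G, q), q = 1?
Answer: 27812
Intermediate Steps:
X = -540
o(G) = G
m = -68 (m = 17*(-4) = -68)
m*(131 + X) = -68*(131 - 540) = -68*(-409) = 27812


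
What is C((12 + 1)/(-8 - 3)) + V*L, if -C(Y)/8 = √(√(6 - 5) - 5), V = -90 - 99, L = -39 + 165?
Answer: -23814 - 16*I ≈ -23814.0 - 16.0*I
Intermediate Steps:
L = 126
V = -189
C(Y) = -16*I (C(Y) = -8*√(√(6 - 5) - 5) = -8*√(√1 - 5) = -8*√(1 - 5) = -16*I)
C((12 + 1)/(-8 - 3)) + V*L = -16*I - 189*126 = -16*I - 23814 = -23814 - 16*I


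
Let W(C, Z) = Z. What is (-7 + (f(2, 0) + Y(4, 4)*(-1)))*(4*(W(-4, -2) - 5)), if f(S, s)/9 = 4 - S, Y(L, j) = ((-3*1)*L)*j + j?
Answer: -1540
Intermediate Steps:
Y(L, j) = j - 3*L*j (Y(L, j) = (-3*L)*j + j = -3*L*j + j = j - 3*L*j)
f(S, s) = 36 - 9*S (f(S, s) = 9*(4 - S) = 36 - 9*S)
(-7 + (f(2, 0) + Y(4, 4)*(-1)))*(4*(W(-4, -2) - 5)) = (-7 + ((36 - 9*2) + (4*(1 - 3*4))*(-1)))*(4*(-2 - 5)) = (-7 + ((36 - 18) + (4*(1 - 12))*(-1)))*(4*(-7)) = (-7 + (18 + (4*(-11))*(-1)))*(-28) = (-7 + (18 - 44*(-1)))*(-28) = (-7 + (18 + 44))*(-28) = (-7 + 62)*(-28) = 55*(-28) = -1540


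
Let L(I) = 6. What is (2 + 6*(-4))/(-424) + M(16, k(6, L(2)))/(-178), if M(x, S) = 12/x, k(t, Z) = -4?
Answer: 1799/37736 ≈ 0.047673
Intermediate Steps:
(2 + 6*(-4))/(-424) + M(16, k(6, L(2)))/(-178) = (2 + 6*(-4))/(-424) + (12/16)/(-178) = (2 - 24)*(-1/424) + (12*(1/16))*(-1/178) = -22*(-1/424) + (¾)*(-1/178) = 11/212 - 3/712 = 1799/37736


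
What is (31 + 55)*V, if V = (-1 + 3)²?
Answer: 344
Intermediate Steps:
V = 4 (V = 2² = 4)
(31 + 55)*V = (31 + 55)*4 = 86*4 = 344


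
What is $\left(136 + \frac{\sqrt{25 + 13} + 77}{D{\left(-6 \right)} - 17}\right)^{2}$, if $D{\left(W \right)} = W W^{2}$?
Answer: $\frac{\left(31611 - \sqrt{38}\right)^{2}}{54289} \approx 18399.0$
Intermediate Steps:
$D{\left(W \right)} = W^{3}$
$\left(136 + \frac{\sqrt{25 + 13} + 77}{D{\left(-6 \right)} - 17}\right)^{2} = \left(136 + \frac{\sqrt{25 + 13} + 77}{\left(-6\right)^{3} - 17}\right)^{2} = \left(136 + \frac{\sqrt{38} + 77}{-216 - 17}\right)^{2} = \left(136 + \frac{77 + \sqrt{38}}{-233}\right)^{2} = \left(136 + \left(77 + \sqrt{38}\right) \left(- \frac{1}{233}\right)\right)^{2} = \left(136 - \left(\frac{77}{233} + \frac{\sqrt{38}}{233}\right)\right)^{2} = \left(\frac{31611}{233} - \frac{\sqrt{38}}{233}\right)^{2}$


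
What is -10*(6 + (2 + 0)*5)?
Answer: -160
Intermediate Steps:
-10*(6 + (2 + 0)*5) = -10*(6 + 2*5) = -10*(6 + 10) = -10*16 = -160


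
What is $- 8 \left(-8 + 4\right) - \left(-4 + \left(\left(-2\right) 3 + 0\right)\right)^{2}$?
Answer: $-68$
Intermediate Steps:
$- 8 \left(-8 + 4\right) - \left(-4 + \left(\left(-2\right) 3 + 0\right)\right)^{2} = \left(-8\right) \left(-4\right) - \left(-4 + \left(-6 + 0\right)\right)^{2} = 32 - \left(-4 - 6\right)^{2} = 32 - \left(-10\right)^{2} = 32 - 100 = -68$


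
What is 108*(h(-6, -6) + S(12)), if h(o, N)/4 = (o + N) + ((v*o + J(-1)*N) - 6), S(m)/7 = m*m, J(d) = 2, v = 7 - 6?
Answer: 93312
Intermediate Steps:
v = 1
S(m) = 7*m² (S(m) = 7*(m*m) = 7*m²)
h(o, N) = -24 + 8*o + 12*N (h(o, N) = 4*((o + N) + ((1*o + 2*N) - 6)) = 4*((N + o) + ((o + 2*N) - 6)) = 4*((N + o) + (-6 + o + 2*N)) = 4*(-6 + 2*o + 3*N) = -24 + 8*o + 12*N)
108*(h(-6, -6) + S(12)) = 108*((-24 + 8*(-6) + 12*(-6)) + 7*12²) = 108*((-24 - 48 - 72) + 7*144) = 108*(-144 + 1008) = 108*864 = 93312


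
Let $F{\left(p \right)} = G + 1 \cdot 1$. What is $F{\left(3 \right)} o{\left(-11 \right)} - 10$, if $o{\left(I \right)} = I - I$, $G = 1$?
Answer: $-10$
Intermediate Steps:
$o{\left(I \right)} = 0$
$F{\left(p \right)} = 2$ ($F{\left(p \right)} = 1 + 1 \cdot 1 = 1 + 1 = 2$)
$F{\left(3 \right)} o{\left(-11 \right)} - 10 = 2 \cdot 0 - 10 = 0 - 10 = -10$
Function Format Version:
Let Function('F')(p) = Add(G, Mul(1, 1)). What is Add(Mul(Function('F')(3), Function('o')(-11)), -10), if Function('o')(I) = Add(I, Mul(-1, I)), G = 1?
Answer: -10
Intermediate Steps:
Function('o')(I) = 0
Function('F')(p) = 2 (Function('F')(p) = Add(1, Mul(1, 1)) = Add(1, 1) = 2)
Add(Mul(Function('F')(3), Function('o')(-11)), -10) = Add(Mul(2, 0), -10) = Add(0, -10) = -10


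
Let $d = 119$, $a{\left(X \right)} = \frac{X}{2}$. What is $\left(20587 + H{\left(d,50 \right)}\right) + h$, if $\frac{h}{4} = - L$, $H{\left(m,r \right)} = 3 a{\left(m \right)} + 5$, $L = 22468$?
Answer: $- \frac{138203}{2} \approx -69102.0$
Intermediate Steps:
$a{\left(X \right)} = \frac{X}{2}$ ($a{\left(X \right)} = X \frac{1}{2} = \frac{X}{2}$)
$H{\left(m,r \right)} = 5 + \frac{3 m}{2}$ ($H{\left(m,r \right)} = 3 \frac{m}{2} + 5 = \frac{3 m}{2} + 5 = 5 + \frac{3 m}{2}$)
$h = -89872$ ($h = 4 \left(\left(-1\right) 22468\right) = 4 \left(-22468\right) = -89872$)
$\left(20587 + H{\left(d,50 \right)}\right) + h = \left(20587 + \left(5 + \frac{3}{2} \cdot 119\right)\right) - 89872 = \left(20587 + \left(5 + \frac{357}{2}\right)\right) - 89872 = \left(20587 + \frac{367}{2}\right) - 89872 = \frac{41541}{2} - 89872 = - \frac{138203}{2}$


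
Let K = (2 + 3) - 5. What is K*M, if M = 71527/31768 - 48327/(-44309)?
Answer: 0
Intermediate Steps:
M = 4704541979/1407608312 (M = 71527*(1/31768) - 48327*(-1/44309) = 71527/31768 + 48327/44309 = 4704541979/1407608312 ≈ 3.3422)
K = 0 (K = 5 - 5 = 0)
K*M = 0*(4704541979/1407608312) = 0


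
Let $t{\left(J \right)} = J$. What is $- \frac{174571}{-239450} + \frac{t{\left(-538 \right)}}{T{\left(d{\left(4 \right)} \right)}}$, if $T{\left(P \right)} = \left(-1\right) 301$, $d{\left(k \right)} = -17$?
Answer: $\frac{181369971}{72074450} \approx 2.5164$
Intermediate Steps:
$T{\left(P \right)} = -301$
$- \frac{174571}{-239450} + \frac{t{\left(-538 \right)}}{T{\left(d{\left(4 \right)} \right)}} = - \frac{174571}{-239450} - \frac{538}{-301} = \left(-174571\right) \left(- \frac{1}{239450}\right) - - \frac{538}{301} = \frac{174571}{239450} + \frac{538}{301} = \frac{181369971}{72074450}$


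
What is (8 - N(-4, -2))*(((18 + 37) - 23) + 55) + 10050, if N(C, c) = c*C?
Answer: 10050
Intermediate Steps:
N(C, c) = C*c
(8 - N(-4, -2))*(((18 + 37) - 23) + 55) + 10050 = (8 - (-4)*(-2))*(((18 + 37) - 23) + 55) + 10050 = (8 - 1*8)*((55 - 23) + 55) + 10050 = (8 - 8)*(32 + 55) + 10050 = 0*87 + 10050 = 0 + 10050 = 10050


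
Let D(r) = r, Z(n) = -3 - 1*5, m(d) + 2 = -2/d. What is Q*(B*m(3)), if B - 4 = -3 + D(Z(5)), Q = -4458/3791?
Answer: -83216/3791 ≈ -21.951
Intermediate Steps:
m(d) = -2 - 2/d
Q = -4458/3791 (Q = -4458*1/3791 = -4458/3791 ≈ -1.1759)
Z(n) = -8 (Z(n) = -3 - 5 = -8)
B = -7 (B = 4 + (-3 - 8) = 4 - 11 = -7)
Q*(B*m(3)) = -(-31206)*(-2 - 2/3)/3791 = -(-31206)*(-2 - 2*⅓)/3791 = -(-31206)*(-2 - ⅔)/3791 = -(-31206)*(-8)/(3791*3) = -4458/3791*56/3 = -83216/3791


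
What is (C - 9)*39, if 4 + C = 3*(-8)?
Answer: -1443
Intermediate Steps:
C = -28 (C = -4 + 3*(-8) = -4 - 24 = -28)
(C - 9)*39 = (-28 - 9)*39 = -37*39 = -1443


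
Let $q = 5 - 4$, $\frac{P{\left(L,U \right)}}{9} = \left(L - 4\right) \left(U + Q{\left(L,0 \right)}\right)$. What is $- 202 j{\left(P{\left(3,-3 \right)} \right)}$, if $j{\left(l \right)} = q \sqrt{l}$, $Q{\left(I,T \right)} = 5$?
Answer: $- 606 i \sqrt{2} \approx - 857.01 i$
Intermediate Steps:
$P{\left(L,U \right)} = 9 \left(-4 + L\right) \left(5 + U\right)$ ($P{\left(L,U \right)} = 9 \left(L - 4\right) \left(U + 5\right) = 9 \left(-4 + L\right) \left(5 + U\right)$)
$q = 1$ ($q = 5 - 4 = 1$)
$j{\left(l \right)} = \sqrt{l}$ ($j{\left(l \right)} = 1 \sqrt{l} = \sqrt{l}$)
$- 202 j{\left(P{\left(3,-3 \right)} \right)} = - 202 \sqrt{-180 - -108 + 45 \cdot 3 + 9 \cdot 3 \left(-3\right)} = - 202 \sqrt{-180 + 108 + 135 - 81} = - 202 \sqrt{-18} = - 202 \cdot 3 i \sqrt{2} = - 606 i \sqrt{2}$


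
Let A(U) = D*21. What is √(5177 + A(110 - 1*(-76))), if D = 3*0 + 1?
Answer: √5198 ≈ 72.097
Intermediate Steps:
D = 1 (D = 0 + 1 = 1)
A(U) = 21 (A(U) = 1*21 = 21)
√(5177 + A(110 - 1*(-76))) = √(5177 + 21) = √5198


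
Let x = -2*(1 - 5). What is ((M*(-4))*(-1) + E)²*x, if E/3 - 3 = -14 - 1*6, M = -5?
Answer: 40328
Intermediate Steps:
E = -51 (E = 9 + 3*(-14 - 1*6) = 9 + 3*(-14 - 6) = 9 + 3*(-20) = 9 - 60 = -51)
x = 8 (x = -2*(-4) = 8)
((M*(-4))*(-1) + E)²*x = (-5*(-4)*(-1) - 51)²*8 = (20*(-1) - 51)²*8 = (-20 - 51)²*8 = (-71)²*8 = 5041*8 = 40328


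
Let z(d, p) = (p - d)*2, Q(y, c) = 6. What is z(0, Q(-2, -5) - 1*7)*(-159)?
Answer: 318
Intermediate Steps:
z(d, p) = -2*d + 2*p
z(0, Q(-2, -5) - 1*7)*(-159) = (-2*0 + 2*(6 - 1*7))*(-159) = (0 + 2*(6 - 7))*(-159) = (0 + 2*(-1))*(-159) = (0 - 2)*(-159) = -2*(-159) = 318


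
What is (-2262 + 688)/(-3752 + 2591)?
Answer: 1574/1161 ≈ 1.3557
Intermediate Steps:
(-2262 + 688)/(-3752 + 2591) = -1574/(-1161) = -1574*(-1/1161) = 1574/1161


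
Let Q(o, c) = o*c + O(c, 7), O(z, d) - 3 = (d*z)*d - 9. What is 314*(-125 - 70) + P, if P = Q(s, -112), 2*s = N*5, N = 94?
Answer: -93044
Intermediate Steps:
O(z, d) = -6 + z*d² (O(z, d) = 3 + ((d*z)*d - 9) = 3 + (z*d² - 9) = 3 + (-9 + z*d²) = -6 + z*d²)
s = 235 (s = (94*5)/2 = (½)*470 = 235)
Q(o, c) = -6 + 49*c + c*o (Q(o, c) = o*c + (-6 + c*7²) = c*o + (-6 + c*49) = c*o + (-6 + 49*c) = -6 + 49*c + c*o)
P = -31814 (P = -6 + 49*(-112) - 112*235 = -6 - 5488 - 26320 = -31814)
314*(-125 - 70) + P = 314*(-125 - 70) - 31814 = 314*(-195) - 31814 = -61230 - 31814 = -93044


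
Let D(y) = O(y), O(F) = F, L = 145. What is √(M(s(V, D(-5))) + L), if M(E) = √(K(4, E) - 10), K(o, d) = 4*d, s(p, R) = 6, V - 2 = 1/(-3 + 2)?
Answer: √(145 + √14) ≈ 12.196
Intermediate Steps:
D(y) = y
V = 1 (V = 2 + 1/(-3 + 2) = 2 + 1/(-1) = 2 - 1 = 1)
M(E) = √(-10 + 4*E) (M(E) = √(4*E - 10) = √(-10 + 4*E))
√(M(s(V, D(-5))) + L) = √(√(-10 + 4*6) + 145) = √(√(-10 + 24) + 145) = √(√14 + 145) = √(145 + √14)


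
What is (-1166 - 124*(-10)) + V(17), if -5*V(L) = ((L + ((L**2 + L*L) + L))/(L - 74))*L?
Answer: 10498/95 ≈ 110.51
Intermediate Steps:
V(L) = -L*(2*L + 2*L**2)/(5*(-74 + L)) (V(L) = -(L + ((L**2 + L*L) + L))/(L - 74)*L/5 = -(L + ((L**2 + L**2) + L))/(-74 + L)*L/5 = -(L + (2*L**2 + L))/(-74 + L)*L/5 = -(L + (L + 2*L**2))/(-74 + L)*L/5 = -(2*L + 2*L**2)/(-74 + L)*L/5 = -L*(2*L + 2*L**2)/(5*(-74 + L)))
(-1166 - 124*(-10)) + V(17) = (-1166 - 124*(-10)) + (2/5)*17**2*(-1 - 1*17)/(-74 + 17) = (-1166 + 1240) + (2/5)*289*(-1 - 17)/(-57) = 74 + (2/5)*289*(-1/57)*(-18) = 74 + 3468/95 = 10498/95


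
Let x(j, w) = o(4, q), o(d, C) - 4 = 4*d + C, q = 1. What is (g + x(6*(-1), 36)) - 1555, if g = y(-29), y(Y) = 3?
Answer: -1531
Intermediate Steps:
o(d, C) = 4 + C + 4*d (o(d, C) = 4 + (4*d + C) = 4 + (C + 4*d) = 4 + C + 4*d)
x(j, w) = 21 (x(j, w) = 4 + 1 + 4*4 = 4 + 1 + 16 = 21)
g = 3
(g + x(6*(-1), 36)) - 1555 = (3 + 21) - 1555 = 24 - 1555 = -1531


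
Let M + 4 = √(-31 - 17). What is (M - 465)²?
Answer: 219913 - 3752*I*√3 ≈ 2.1991e+5 - 6498.7*I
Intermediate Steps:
M = -4 + 4*I*√3 (M = -4 + √(-31 - 17) = -4 + √(-48) = -4 + 4*I*√3 ≈ -4.0 + 6.9282*I)
(M - 465)² = ((-4 + 4*I*√3) - 465)² = (-469 + 4*I*√3)²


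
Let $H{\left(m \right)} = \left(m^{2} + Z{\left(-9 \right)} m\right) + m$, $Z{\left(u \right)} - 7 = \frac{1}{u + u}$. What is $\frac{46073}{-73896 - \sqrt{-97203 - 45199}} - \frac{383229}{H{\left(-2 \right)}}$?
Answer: $\frac{9417067127001321}{292150725163} + \frac{46073 i \sqrt{142402}}{5460761218} \approx 32234.0 + 0.0031838 i$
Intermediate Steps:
$Z{\left(u \right)} = 7 + \frac{1}{2 u}$ ($Z{\left(u \right)} = 7 + \frac{1}{u + u} = 7 + \frac{1}{2 u}$)
$H{\left(m \right)} = m^{2} + \frac{143 m}{18}$ ($H{\left(m \right)} = \left(m^{2} + \left(7 + \frac{1}{2 \left(-9\right)}\right) m\right) + m = \left(m^{2} + \left(7 + \frac{1}{2} \left(- \frac{1}{9}\right)\right) m\right) + m = \left(m^{2} + \left(7 - \frac{1}{18}\right) m\right) + m = \left(m^{2} + \frac{125 m}{18}\right) + m = m^{2} + \frac{143 m}{18}$)
$\frac{46073}{-73896 - \sqrt{-97203 - 45199}} - \frac{383229}{H{\left(-2 \right)}} = \frac{46073}{-73896 - \sqrt{-97203 - 45199}} - \frac{383229}{\frac{1}{18} \left(-2\right) \left(143 + 18 \left(-2\right)\right)} = \frac{46073}{-73896 - \sqrt{-142402}} - \frac{383229}{\frac{1}{18} \left(-2\right) \left(143 - 36\right)} = \frac{46073}{-73896 - i \sqrt{142402}} - \frac{383229}{\frac{1}{18} \left(-2\right) 107} = \frac{46073}{-73896 - i \sqrt{142402}} - \frac{383229}{- \frac{107}{9}} = \frac{46073}{-73896 - i \sqrt{142402}} - - \frac{3449061}{107} = \frac{46073}{-73896 - i \sqrt{142402}} + \frac{3449061}{107} = \frac{3449061}{107} + \frac{46073}{-73896 - i \sqrt{142402}}$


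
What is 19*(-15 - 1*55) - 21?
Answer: -1351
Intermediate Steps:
19*(-15 - 1*55) - 21 = 19*(-15 - 55) - 21 = 19*(-70) - 21 = -1330 - 21 = -1351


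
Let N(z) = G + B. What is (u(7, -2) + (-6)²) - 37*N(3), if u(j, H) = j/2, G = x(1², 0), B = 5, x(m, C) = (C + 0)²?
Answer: -291/2 ≈ -145.50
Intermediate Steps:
x(m, C) = C²
G = 0 (G = 0² = 0)
u(j, H) = j/2 (u(j, H) = j*(½) = j/2)
N(z) = 5 (N(z) = 0 + 5 = 5)
(u(7, -2) + (-6)²) - 37*N(3) = ((½)*7 + (-6)²) - 37*5 = (7/2 + 36) - 185 = 79/2 - 185 = -291/2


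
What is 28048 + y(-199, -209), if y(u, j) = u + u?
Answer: 27650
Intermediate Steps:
y(u, j) = 2*u
28048 + y(-199, -209) = 28048 + 2*(-199) = 28048 - 398 = 27650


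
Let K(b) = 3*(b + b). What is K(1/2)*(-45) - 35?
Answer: -170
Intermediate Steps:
K(b) = 6*b (K(b) = 3*(2*b) = 6*b)
K(1/2)*(-45) - 35 = (6*(1/2))*(-45) - 35 = 3*(-45) - 35 = -135 - 35 = -170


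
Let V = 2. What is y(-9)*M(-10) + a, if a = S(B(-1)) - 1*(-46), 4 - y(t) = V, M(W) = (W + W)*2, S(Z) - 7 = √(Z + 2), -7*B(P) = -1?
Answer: -27 + √105/7 ≈ -25.536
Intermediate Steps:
B(P) = ⅐ (B(P) = -⅐*(-1) = ⅐)
S(Z) = 7 + √(2 + Z) (S(Z) = 7 + √(Z + 2) = 7 + √(2 + Z))
M(W) = 4*W (M(W) = (2*W)*2 = 4*W)
y(t) = 2 (y(t) = 4 - 1*2 = 4 - 2 = 2)
a = 53 + √105/7 (a = (7 + √(2 + ⅐)) - 1*(-46) = (7 + √(15/7)) + 46 = (7 + √105/7) + 46 = 53 + √105/7 ≈ 54.464)
y(-9)*M(-10) + a = 2*(4*(-10)) + (53 + √105/7) = 2*(-40) + (53 + √105/7) = -80 + (53 + √105/7) = -27 + √105/7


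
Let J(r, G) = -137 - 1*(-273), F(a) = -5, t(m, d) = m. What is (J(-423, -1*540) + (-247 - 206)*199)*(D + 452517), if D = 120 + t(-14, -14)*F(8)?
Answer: -40748609777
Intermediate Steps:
J(r, G) = 136 (J(r, G) = -137 + 273 = 136)
D = 190 (D = 120 - 14*(-5) = 120 + 70 = 190)
(J(-423, -1*540) + (-247 - 206)*199)*(D + 452517) = (136 + (-247 - 206)*199)*(190 + 452517) = (136 - 453*199)*452707 = (136 - 90147)*452707 = -90011*452707 = -40748609777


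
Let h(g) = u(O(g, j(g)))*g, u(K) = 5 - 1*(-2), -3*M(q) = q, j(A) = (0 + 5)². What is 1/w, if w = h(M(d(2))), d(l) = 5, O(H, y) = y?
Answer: -3/35 ≈ -0.085714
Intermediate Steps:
j(A) = 25 (j(A) = 5² = 25)
M(q) = -q/3
u(K) = 7 (u(K) = 5 + 2 = 7)
h(g) = 7*g
w = -35/3 (w = 7*(-⅓*5) = 7*(-5/3) = -35/3 ≈ -11.667)
1/w = 1/(-35/3) = -3/35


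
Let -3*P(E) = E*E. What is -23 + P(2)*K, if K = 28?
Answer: -181/3 ≈ -60.333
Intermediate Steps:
P(E) = -E²/3 (P(E) = -E*E/3 = -E²/3)
-23 + P(2)*K = -23 - ⅓*2²*28 = -23 - ⅓*4*28 = -23 - 4/3*28 = -23 - 112/3 = -181/3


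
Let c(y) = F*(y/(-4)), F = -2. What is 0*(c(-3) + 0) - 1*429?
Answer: -429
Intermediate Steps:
c(y) = y/2 (c(y) = -2*y/(-4) = -2*y*(-1)/4 = -(-1)*y/2 = y/2)
0*(c(-3) + 0) - 1*429 = 0*((½)*(-3) + 0) - 1*429 = 0*(-3/2 + 0) - 429 = 0*(-3/2) - 429 = 0 - 429 = -429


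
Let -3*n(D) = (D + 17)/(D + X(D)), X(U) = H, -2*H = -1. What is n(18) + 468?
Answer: 51878/111 ≈ 467.37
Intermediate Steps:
H = ½ (H = -½*(-1) = ½ ≈ 0.50000)
X(U) = ½
n(D) = -(17 + D)/(3*(½ + D)) (n(D) = -(D + 17)/(3*(D + ½)) = -(17 + D)/(3*(½ + D)))
n(18) + 468 = 2*(-17 - 1*18)/(3*(1 + 2*18)) + 468 = 2*(-17 - 18)/(3*(1 + 36)) + 468 = (⅔)*(-35)/37 + 468 = (⅔)*(1/37)*(-35) + 468 = -70/111 + 468 = 51878/111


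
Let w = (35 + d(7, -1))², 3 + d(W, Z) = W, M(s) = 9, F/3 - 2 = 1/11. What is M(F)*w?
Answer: 13689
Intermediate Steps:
F = 69/11 (F = 6 + 3*(1/11) = 6 + 3/11 = 69/11 ≈ 6.2727)
d(W, Z) = -3 + W
w = 1521 (w = (35 + (-3 + 7))² = (35 + 4)² = 39² = 1521)
M(F)*w = 9*1521 = 13689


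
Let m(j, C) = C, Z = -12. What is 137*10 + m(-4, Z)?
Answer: 1358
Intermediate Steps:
137*10 + m(-4, Z) = 137*10 - 12 = 1370 - 12 = 1358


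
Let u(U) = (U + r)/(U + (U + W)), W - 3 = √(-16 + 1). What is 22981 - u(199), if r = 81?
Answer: 461950027/20102 + 35*I*√15/20102 ≈ 22980.0 + 0.0067433*I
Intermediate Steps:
W = 3 + I*√15 (W = 3 + √(-16 + 1) = 3 + √(-15) = 3 + I*√15 ≈ 3.0 + 3.873*I)
u(U) = (81 + U)/(3 + 2*U + I*√15) (u(U) = (U + 81)/(U + (U + (3 + I*√15))) = (81 + U)/(U + (3 + U + I*√15)) = (81 + U)/(3 + 2*U + I*√15))
22981 - u(199) = 22981 - (81 + 199)/(3 + 2*199 + I*√15) = 22981 - 280/(3 + 398 + I*√15) = 22981 - 280/(401 + I*√15)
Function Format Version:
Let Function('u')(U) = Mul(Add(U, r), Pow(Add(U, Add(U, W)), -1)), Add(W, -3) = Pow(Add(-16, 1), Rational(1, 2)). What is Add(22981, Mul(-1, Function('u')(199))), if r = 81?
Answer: Add(Rational(461950027, 20102), Mul(Rational(35, 20102), I, Pow(15, Rational(1, 2)))) ≈ Add(22980., Mul(0.0067433, I))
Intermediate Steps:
W = Add(3, Mul(I, Pow(15, Rational(1, 2)))) (W = Add(3, Pow(Add(-16, 1), Rational(1, 2))) = Add(3, Pow(-15, Rational(1, 2))) = Add(3, Mul(I, Pow(15, Rational(1, 2)))) ≈ Add(3.0000, Mul(3.8730, I)))
Function('u')(U) = Mul(Pow(Add(3, Mul(2, U), Mul(I, Pow(15, Rational(1, 2)))), -1), Add(81, U)) (Function('u')(U) = Mul(Add(U, 81), Pow(Add(U, Add(U, Add(3, Mul(I, Pow(15, Rational(1, 2)))))), -1)) = Mul(Add(81, U), Pow(Add(U, Add(3, U, Mul(I, Pow(15, Rational(1, 2))))), -1)) = Mul(Add(81, U), Pow(Add(3, Mul(2, U), Mul(I, Pow(15, Rational(1, 2)))), -1)) = Mul(Pow(Add(3, Mul(2, U), Mul(I, Pow(15, Rational(1, 2)))), -1), Add(81, U)))
Add(22981, Mul(-1, Function('u')(199))) = Add(22981, Mul(-1, Mul(Pow(Add(3, Mul(2, 199), Mul(I, Pow(15, Rational(1, 2)))), -1), Add(81, 199)))) = Add(22981, Mul(-1, Mul(Pow(Add(3, 398, Mul(I, Pow(15, Rational(1, 2)))), -1), 280))) = Add(22981, Mul(-1, Mul(Pow(Add(401, Mul(I, Pow(15, Rational(1, 2)))), -1), 280))) = Add(22981, Mul(-1, Mul(280, Pow(Add(401, Mul(I, Pow(15, Rational(1, 2)))), -1)))) = Add(22981, Mul(-280, Pow(Add(401, Mul(I, Pow(15, Rational(1, 2)))), -1)))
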